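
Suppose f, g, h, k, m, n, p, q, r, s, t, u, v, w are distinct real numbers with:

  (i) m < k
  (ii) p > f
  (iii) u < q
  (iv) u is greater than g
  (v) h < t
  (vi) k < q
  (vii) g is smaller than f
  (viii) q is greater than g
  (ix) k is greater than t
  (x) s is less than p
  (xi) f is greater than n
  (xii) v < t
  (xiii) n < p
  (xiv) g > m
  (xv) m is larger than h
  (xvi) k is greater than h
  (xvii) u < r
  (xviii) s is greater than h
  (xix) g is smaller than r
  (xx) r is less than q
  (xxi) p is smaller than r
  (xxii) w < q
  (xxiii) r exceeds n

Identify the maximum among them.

h is not greatest since h < m; v is not greatest since v < t; m is not greatest since m < k; t is not greatest since t < k; g is not greatest since g < u; w is not greatest since w < q; n is not greatest since n < r; s is not greatest since s < p; f is not greatest since f < p; u is not greatest since u < q; p is not greatest since p < r; k is not greatest since k < q; r is not greatest since r < q.
Only q has nothing above it, so q is the maximum.

q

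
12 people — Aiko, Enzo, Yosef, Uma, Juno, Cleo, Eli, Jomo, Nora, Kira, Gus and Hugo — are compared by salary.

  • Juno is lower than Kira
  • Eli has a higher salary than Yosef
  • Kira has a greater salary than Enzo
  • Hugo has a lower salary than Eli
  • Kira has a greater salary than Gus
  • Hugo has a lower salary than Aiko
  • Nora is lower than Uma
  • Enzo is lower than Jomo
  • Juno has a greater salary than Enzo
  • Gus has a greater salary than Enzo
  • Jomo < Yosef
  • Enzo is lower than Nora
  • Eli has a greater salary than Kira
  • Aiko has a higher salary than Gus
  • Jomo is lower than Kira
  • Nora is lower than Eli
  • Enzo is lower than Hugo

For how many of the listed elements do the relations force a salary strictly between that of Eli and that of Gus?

1

The relations place Gus below Eli. An element lies strictly between them when it is forced above Gus and also forced below Eli.
Above Gus: {Aiko, Kira}. Below Eli: {Enzo, Jomo, Nora, Yosef, Juno, Hugo, Kira}.
Intersection: {Kira} — 1.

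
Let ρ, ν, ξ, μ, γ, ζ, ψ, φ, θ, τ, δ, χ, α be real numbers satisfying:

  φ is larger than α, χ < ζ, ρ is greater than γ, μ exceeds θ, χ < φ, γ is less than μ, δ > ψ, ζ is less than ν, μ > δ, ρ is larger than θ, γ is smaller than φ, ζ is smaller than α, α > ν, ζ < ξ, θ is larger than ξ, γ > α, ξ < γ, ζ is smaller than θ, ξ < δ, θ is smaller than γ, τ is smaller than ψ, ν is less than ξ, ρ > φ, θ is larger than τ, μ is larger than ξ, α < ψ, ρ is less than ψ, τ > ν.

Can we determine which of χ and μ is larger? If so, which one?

μ

χ < ζ < ν < ξ < θ < γ < φ < ρ < ψ < δ < μ, by transitivity through ζ, ν, ξ, θ, γ, φ, ρ, ψ, δ.
So μ is larger.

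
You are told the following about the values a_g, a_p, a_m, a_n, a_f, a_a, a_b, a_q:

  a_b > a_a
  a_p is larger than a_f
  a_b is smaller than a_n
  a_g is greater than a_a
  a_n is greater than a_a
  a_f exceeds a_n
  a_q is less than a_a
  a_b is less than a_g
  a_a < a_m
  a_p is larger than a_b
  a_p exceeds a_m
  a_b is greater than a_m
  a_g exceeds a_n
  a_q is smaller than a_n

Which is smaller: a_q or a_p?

a_q

The relevant relations are a_q < a_a; a_a < a_m; a_m < a_b; a_b < a_n; a_n < a_f; a_f < a_p.
Together: a_q < a_a < a_m < a_b < a_n < a_f < a_p.
So a_q < a_p; a_q is the smaller of the two.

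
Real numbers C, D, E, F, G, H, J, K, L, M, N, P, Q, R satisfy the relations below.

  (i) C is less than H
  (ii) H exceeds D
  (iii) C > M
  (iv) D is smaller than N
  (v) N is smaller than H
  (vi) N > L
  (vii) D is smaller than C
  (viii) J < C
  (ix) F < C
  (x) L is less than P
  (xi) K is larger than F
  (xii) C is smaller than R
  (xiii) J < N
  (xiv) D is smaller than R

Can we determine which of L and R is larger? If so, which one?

undetermined

Following every chain through L: above L we get N, P, H.
R is not reached, and no chain runs the other way from R to L.
So the given relations leave the order of L and R undetermined.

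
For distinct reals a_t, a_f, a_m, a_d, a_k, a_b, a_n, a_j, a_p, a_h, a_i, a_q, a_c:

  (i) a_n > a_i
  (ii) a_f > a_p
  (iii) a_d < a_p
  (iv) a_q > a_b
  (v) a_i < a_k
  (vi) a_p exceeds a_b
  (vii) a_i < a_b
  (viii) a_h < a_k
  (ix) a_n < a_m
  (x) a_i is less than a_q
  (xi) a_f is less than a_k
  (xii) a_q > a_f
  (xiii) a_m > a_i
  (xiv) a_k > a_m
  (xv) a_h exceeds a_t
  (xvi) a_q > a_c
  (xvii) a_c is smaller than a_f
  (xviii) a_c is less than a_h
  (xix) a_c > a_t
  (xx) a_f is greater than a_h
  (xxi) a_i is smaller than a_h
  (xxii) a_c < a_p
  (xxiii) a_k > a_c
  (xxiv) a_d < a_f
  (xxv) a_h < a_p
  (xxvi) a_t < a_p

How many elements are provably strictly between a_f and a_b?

Chaining upward from a_b reaches: a_p, a_q, a_k.
Chaining downward from a_f reaches: a_t, a_i, a_c, a_h, a_d, a_p.
Strictly between a_b and a_f are those in both lists: a_p — 1 element.

1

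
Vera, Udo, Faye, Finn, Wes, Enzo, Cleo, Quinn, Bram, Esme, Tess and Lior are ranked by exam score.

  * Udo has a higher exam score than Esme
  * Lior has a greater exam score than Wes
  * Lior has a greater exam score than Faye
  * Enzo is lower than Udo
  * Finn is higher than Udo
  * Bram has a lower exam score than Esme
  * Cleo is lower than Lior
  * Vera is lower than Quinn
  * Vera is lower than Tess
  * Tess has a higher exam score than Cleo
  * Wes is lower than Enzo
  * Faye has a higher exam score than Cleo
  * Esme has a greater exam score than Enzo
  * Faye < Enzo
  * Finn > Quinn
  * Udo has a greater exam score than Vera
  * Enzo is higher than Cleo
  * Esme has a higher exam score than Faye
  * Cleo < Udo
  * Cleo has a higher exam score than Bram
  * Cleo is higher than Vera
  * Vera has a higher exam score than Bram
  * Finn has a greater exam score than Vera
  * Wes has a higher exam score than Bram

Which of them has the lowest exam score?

Chaining upward from Bram: directly above it, Vera, Cleo, Wes, Esme; then Faye, Enzo, Lior, Tess, Quinn, Udo, Finn.
That covers every other element, and nothing is given below Bram, so Bram is the lowest exam score.

Bram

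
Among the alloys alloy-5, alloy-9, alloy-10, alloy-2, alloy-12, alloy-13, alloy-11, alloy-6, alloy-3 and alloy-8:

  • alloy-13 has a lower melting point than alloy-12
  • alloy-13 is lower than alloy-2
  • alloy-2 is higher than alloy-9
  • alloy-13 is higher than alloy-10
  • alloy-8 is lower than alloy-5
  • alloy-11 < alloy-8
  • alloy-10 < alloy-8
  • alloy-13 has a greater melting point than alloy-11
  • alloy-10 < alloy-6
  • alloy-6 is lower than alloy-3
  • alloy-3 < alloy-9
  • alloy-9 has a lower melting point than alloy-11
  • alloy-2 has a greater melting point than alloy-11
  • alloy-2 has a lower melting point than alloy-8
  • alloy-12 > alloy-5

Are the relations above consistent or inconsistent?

consistent

Every relation is compatible with alloy-10 < alloy-6 < alloy-3 < alloy-9 < alloy-11 < alloy-13 < alloy-2 < alloy-8 < alloy-5 < alloy-12; the set is consistent.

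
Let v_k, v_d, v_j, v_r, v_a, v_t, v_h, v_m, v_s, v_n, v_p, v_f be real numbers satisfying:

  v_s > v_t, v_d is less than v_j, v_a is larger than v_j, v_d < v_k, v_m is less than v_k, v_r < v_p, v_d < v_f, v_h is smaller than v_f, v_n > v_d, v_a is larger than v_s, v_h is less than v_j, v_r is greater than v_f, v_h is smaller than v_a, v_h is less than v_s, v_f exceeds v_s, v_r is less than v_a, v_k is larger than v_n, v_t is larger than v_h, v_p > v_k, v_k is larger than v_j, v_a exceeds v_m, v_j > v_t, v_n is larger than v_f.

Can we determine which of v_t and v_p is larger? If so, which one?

v_p

v_t < v_s and v_s < v_f give v_t < v_f.
With v_f < v_n: v_t < v_s < v_f < v_n.
With v_n < v_k: v_t < v_s < v_f < v_n < v_k.
Then v_k < v_p extends the chain to v_p.
So v_p is larger.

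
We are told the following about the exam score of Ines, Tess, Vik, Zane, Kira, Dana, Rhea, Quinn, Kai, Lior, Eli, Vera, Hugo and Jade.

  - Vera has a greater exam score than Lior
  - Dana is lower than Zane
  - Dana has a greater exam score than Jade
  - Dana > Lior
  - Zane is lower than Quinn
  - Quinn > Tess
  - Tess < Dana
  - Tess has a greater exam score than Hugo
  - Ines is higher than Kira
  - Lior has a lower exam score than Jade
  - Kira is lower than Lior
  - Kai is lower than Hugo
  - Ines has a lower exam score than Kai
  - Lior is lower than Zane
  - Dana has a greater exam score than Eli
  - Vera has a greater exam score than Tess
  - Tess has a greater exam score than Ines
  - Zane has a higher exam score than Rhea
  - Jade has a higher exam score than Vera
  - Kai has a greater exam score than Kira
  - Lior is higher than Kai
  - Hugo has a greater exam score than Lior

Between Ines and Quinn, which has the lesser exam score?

Ines

Chaining the given relations: Ines < Kai < Lior < Hugo < Tess < Vera < Jade < Dana < Zane < Quinn.
So Ines < Quinn; Ines is the lower of the two.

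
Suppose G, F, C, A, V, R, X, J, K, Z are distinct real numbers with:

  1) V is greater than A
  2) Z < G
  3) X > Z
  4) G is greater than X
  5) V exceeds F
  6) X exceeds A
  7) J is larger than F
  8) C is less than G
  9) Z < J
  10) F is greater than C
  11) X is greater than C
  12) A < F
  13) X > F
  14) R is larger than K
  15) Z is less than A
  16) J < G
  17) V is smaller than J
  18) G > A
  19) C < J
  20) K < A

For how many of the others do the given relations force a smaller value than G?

8

Directly below G: C, Z, A, J, X.
One step further: K, F, V (8 so far).
Nothing else is reachable below G; 8 in all.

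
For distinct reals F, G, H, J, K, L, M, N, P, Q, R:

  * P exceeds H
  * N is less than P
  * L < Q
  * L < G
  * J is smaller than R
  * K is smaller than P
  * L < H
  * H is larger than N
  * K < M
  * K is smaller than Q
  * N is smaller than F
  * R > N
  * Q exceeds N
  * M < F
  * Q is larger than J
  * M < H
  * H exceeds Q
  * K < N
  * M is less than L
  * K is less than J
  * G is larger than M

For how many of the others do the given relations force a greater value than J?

4

The elements the relations force above J are Q, H, P, R — no chain reaches any other.
That is 4.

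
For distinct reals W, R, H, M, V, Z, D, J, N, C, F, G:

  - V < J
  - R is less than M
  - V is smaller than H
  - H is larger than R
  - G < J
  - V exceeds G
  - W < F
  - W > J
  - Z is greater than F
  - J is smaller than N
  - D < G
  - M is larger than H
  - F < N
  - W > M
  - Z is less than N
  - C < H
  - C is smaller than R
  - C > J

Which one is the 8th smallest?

M

Chaining the given pairs: D < G < V < J < C < R < H < M < W < F < Z < N.
The 8th smallest is M.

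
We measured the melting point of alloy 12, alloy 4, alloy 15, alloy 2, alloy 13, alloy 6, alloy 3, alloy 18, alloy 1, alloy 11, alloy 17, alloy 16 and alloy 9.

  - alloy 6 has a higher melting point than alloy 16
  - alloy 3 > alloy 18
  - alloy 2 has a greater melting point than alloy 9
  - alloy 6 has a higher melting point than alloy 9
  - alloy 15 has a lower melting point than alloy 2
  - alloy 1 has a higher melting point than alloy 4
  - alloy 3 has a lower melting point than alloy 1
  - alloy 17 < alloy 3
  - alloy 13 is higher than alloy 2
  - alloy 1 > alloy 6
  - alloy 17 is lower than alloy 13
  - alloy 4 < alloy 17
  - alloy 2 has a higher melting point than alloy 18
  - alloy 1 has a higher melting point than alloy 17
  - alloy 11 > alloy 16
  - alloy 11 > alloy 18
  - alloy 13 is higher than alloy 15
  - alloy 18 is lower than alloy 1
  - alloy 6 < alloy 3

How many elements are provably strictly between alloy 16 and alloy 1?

The relations place alloy 16 below alloy 1. An element lies strictly between them when it is forced above alloy 16 and also forced below alloy 1.
Above alloy 16: {alloy 6, alloy 11, alloy 3}. Below alloy 1: {alloy 9, alloy 18, alloy 6, alloy 4, alloy 17, alloy 3}.
Intersection: {alloy 6, alloy 3} — 2.

2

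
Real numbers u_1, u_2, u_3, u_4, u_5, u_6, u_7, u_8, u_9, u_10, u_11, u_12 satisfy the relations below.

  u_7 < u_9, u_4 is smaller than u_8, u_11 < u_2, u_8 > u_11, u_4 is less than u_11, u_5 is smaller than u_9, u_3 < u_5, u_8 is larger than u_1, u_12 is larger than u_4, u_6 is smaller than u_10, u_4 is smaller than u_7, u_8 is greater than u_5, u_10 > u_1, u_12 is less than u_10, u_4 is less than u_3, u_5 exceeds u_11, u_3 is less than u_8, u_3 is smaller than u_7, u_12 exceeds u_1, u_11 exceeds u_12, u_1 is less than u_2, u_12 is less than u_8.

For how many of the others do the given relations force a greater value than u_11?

4

The elements the relations force above u_11 are u_5, u_2, u_9, u_8 — no chain reaches any other.
That is 4.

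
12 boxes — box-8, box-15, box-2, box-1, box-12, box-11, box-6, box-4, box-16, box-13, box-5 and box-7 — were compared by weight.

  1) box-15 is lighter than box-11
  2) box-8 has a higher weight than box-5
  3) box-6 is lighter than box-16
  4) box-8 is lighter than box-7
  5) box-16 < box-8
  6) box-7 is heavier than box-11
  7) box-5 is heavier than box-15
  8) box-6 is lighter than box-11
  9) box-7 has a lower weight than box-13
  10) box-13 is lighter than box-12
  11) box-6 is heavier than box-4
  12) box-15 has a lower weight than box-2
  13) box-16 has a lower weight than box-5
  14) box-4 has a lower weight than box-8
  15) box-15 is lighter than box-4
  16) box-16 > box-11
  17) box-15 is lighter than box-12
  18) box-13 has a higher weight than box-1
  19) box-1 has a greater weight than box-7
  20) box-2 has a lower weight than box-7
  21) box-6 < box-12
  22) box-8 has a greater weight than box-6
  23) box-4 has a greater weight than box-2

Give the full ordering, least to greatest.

Each adjacent pair is fixed by a given relation: box-15 < box-2; box-2 < box-4; box-4 < box-6; box-6 < box-11; box-11 < box-16; box-16 < box-5; box-5 < box-8; box-8 < box-7; box-7 < box-1; box-1 < box-13; box-13 < box-12. Chaining them end to end gives the full order.

box-15 < box-2 < box-4 < box-6 < box-11 < box-16 < box-5 < box-8 < box-7 < box-1 < box-13 < box-12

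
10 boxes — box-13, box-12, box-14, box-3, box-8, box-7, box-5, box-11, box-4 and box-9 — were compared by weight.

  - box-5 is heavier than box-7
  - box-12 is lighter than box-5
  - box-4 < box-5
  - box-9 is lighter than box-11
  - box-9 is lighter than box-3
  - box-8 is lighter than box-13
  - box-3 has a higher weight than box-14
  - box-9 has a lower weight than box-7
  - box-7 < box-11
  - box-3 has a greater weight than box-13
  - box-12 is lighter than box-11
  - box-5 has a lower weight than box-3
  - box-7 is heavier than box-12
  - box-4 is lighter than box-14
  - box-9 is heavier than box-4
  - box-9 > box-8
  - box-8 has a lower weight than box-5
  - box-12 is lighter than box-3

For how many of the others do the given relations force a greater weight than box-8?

6

Directly above box-8: box-9, box-13, box-5.
One step further: box-7, box-3, box-11 (6 so far).
Nothing else is reachable above box-8; 6 in all.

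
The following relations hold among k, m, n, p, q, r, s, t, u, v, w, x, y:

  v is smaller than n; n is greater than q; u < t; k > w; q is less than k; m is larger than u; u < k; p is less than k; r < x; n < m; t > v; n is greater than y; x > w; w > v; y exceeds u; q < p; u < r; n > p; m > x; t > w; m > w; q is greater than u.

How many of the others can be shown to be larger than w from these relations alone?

4

Directly above w: x, t, k, m.
Nothing else is reachable above w; 4 in all.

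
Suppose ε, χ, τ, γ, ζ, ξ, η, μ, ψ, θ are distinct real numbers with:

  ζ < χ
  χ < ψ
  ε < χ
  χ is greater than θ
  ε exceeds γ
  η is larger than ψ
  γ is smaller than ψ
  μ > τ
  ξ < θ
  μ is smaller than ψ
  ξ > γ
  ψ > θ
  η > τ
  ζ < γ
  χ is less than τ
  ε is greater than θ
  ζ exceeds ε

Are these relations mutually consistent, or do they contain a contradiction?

We have ζ < γ stated directly, yet also γ < ξ < θ < ε < ζ by chaining the others — so γ < ζ. Contradiction.

inconsistent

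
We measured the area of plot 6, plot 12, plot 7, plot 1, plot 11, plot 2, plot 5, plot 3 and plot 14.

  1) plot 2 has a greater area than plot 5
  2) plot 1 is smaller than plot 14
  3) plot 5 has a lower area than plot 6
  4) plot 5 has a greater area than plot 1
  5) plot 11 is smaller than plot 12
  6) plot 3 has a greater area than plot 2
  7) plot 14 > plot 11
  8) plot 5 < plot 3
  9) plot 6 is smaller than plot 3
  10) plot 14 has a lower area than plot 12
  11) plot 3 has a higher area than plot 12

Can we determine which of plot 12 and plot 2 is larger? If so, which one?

undetermined

Following every chain through plot 12: above plot 12 we get plot 3; below plot 12 we get plot 11, plot 1, plot 14.
plot 2 is not reached, and no chain runs the other way from plot 2 to plot 12.
So the given relations leave the order of plot 12 and plot 2 undetermined.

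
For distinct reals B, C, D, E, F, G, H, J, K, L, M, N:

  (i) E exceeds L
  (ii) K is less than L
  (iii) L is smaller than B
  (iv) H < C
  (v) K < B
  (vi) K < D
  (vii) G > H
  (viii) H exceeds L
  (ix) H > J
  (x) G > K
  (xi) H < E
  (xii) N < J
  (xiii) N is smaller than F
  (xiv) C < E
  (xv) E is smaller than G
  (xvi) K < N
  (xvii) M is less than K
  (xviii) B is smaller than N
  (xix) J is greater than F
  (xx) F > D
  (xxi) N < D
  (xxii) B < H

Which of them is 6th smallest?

D

Piecing the relations together gives one ordering: M < K < L < B < N < D < F < J < H < C < E < G.
The 6th smallest is D.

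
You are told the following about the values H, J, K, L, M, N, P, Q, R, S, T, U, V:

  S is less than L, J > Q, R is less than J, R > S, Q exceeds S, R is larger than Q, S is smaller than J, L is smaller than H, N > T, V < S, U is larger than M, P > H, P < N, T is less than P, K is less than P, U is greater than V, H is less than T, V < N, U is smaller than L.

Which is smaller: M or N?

M

Chaining the given relations: M < U < L < H < T < P < N.
So M < N; M is the smaller of the two.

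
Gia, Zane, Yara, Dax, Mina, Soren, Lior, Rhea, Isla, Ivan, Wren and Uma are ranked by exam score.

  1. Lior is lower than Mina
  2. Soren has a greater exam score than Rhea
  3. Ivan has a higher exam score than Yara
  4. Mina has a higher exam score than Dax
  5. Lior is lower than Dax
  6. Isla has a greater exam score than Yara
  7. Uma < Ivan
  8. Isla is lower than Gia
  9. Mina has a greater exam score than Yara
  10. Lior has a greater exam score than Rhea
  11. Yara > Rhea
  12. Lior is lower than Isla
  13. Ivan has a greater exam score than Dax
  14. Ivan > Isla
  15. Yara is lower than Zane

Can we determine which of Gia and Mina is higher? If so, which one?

undetermined

Following every chain through Gia: below Gia we get Rhea, Lior, Yara, Isla.
Mina is not reached, and no chain runs the other way from Mina to Gia.
So the given relations leave the order of Gia and Mina undetermined.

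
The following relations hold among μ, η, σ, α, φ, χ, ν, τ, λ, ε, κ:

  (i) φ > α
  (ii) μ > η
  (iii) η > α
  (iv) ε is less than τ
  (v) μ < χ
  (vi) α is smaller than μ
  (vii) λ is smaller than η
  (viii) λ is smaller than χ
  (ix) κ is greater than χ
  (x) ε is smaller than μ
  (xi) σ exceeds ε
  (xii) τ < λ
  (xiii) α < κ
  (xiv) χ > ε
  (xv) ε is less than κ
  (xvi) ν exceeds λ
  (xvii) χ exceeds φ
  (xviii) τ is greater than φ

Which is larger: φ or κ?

The relevant relations are φ < τ; τ < λ; λ < η; η < μ; μ < χ; χ < κ.
Together: φ < τ < λ < η < μ < χ < κ.
So φ < κ; κ is the larger of the two.

κ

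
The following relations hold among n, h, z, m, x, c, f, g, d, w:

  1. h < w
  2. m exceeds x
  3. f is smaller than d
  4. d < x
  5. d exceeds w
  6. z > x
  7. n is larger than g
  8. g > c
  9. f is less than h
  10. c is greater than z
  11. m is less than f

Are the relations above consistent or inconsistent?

inconsistent

We have x < m stated directly, yet also m < f < h < w < d < x by chaining the others — so m < x. Contradiction.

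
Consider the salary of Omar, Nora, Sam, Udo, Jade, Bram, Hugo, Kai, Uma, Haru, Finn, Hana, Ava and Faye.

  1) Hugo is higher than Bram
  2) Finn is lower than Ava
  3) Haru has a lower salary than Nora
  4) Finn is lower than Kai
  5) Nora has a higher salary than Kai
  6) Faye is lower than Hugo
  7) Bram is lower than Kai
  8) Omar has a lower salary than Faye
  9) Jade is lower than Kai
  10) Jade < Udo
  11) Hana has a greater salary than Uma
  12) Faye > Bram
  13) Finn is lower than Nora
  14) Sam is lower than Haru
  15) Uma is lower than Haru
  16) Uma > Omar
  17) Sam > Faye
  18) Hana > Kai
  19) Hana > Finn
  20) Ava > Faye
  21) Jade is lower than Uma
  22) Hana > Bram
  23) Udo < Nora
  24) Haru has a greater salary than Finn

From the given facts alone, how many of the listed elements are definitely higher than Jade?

6

From Jade the given relations immediately reach Udo, Uma, Kai.
From those, Haru, Hana, Nora — 6 in total.
No other element is forced above Jade by the given relations, so the count is 6.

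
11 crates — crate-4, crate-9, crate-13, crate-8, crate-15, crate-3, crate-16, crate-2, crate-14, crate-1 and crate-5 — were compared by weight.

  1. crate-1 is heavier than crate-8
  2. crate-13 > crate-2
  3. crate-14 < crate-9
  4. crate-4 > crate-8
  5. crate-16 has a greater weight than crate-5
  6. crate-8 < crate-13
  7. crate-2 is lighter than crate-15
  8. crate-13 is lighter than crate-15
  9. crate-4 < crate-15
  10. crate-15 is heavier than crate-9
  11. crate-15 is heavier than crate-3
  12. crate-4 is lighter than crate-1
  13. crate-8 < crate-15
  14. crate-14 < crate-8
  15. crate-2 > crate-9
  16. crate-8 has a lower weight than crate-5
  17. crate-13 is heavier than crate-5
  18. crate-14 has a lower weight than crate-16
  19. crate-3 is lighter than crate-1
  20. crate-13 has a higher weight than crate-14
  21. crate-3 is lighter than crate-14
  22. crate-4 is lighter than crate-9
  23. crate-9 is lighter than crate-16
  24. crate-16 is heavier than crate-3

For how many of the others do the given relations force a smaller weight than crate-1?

Directly below crate-1: crate-3, crate-8, crate-4.
One step further: crate-14 (4 so far).
Nothing else is reachable below crate-1; 4 in all.

4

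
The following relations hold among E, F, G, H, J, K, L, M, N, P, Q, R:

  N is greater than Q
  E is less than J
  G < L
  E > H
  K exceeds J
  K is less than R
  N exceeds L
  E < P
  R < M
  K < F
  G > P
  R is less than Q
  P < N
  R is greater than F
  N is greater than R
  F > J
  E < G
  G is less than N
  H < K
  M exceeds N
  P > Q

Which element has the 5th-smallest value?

Piecing the relations together gives one ordering: H < E < J < K < F < R < Q < P < G < L < N < M.
The 5th smallest is F.

F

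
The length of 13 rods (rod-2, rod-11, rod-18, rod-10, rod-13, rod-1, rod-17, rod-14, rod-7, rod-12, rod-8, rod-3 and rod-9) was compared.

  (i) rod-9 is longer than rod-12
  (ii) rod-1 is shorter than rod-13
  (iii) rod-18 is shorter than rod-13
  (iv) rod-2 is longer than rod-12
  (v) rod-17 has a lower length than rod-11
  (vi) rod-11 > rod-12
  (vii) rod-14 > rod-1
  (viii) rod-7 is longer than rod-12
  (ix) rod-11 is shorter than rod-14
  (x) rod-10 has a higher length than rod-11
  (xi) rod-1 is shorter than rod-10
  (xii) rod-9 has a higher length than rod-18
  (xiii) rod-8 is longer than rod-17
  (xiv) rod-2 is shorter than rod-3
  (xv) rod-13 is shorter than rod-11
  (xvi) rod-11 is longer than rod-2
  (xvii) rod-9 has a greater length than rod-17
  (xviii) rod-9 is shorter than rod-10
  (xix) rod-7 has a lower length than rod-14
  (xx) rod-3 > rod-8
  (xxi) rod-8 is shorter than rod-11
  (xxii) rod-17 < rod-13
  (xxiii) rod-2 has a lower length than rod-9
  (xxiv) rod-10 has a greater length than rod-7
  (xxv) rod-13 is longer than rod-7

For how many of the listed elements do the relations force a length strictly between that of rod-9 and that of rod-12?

The relations place rod-12 below rod-9. An element lies strictly between them when it is forced above rod-12 and also forced below rod-9.
Above rod-12: {rod-2, rod-7, rod-13, rod-11, rod-14, rod-3, rod-10}. Below rod-9: {rod-17, rod-18, rod-2}.
Intersection: {rod-2} — 1.

1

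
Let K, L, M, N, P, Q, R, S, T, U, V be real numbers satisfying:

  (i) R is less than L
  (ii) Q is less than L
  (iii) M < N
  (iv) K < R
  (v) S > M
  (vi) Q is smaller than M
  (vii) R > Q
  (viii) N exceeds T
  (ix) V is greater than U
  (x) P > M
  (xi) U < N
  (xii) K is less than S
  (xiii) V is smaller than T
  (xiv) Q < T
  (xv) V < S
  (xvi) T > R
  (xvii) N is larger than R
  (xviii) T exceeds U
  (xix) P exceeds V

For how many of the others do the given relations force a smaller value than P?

4

The elements the relations force below P are U, V, Q, M — no chain reaches any other.
That is 4.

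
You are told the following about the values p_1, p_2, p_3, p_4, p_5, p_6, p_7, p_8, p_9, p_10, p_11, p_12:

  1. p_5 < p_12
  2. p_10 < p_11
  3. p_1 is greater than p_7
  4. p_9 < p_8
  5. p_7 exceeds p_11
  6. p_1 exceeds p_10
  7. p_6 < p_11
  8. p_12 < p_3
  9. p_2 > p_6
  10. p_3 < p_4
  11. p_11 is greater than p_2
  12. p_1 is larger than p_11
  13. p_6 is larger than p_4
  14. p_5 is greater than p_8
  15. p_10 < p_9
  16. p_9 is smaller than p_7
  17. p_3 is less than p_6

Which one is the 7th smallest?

The consecutive relations fix a unique order: p_10 < p_9 < p_8 < p_5 < p_12 < p_3 < p_4 < p_6 < p_2 < p_11 < p_7 < p_1.
Counting 7 from the smallest end gives p_4.

p_4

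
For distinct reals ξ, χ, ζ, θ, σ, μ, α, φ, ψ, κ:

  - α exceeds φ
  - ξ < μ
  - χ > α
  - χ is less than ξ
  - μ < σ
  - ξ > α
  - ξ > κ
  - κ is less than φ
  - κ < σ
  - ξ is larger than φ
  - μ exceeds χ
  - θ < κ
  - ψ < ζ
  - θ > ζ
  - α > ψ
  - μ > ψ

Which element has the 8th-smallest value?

ξ

The consecutive relations fix a unique order: ψ < ζ < θ < κ < φ < α < χ < ξ < μ < σ.
The 8th smallest is ξ.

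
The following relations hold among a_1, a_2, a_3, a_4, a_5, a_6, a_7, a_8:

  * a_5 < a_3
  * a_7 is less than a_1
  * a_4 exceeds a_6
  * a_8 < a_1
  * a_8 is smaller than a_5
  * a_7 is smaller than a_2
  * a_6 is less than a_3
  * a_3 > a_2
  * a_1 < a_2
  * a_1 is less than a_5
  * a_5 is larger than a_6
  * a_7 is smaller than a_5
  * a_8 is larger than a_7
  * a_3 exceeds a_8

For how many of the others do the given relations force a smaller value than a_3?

From a_3 the given relations immediately reach a_6, a_8, a_2, a_5.
From those, a_7, a_1 — 6 in total.
No other element is forced below a_3 by the given relations, so the count is 6.

6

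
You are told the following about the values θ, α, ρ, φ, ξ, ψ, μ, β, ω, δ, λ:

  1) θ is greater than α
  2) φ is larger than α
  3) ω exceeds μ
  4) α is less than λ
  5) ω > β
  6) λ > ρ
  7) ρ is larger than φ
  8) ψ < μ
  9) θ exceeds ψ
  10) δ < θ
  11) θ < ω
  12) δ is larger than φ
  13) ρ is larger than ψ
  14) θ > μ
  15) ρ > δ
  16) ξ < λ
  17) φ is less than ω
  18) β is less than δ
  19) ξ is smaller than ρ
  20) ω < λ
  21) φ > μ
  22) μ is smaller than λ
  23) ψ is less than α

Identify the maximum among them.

λ

Chaining downward from λ: directly below it, ξ, μ, α, ρ, ω; then ψ, β, φ, δ, θ.
That covers every other element, and nothing is given above λ, so λ is the maximum.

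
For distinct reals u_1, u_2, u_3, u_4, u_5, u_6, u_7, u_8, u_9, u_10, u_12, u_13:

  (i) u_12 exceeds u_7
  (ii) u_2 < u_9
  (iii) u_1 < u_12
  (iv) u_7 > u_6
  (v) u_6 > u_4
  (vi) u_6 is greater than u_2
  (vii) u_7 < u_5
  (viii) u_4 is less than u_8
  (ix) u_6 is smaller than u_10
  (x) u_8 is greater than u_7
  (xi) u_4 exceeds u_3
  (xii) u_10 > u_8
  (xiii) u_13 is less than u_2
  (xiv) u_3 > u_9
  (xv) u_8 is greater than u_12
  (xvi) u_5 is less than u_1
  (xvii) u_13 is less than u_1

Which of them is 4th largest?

u_1

Piecing the relations together gives one ordering: u_13 < u_2 < u_9 < u_3 < u_4 < u_6 < u_7 < u_5 < u_1 < u_12 < u_8 < u_10.
Counting 4 from the largest end gives u_1.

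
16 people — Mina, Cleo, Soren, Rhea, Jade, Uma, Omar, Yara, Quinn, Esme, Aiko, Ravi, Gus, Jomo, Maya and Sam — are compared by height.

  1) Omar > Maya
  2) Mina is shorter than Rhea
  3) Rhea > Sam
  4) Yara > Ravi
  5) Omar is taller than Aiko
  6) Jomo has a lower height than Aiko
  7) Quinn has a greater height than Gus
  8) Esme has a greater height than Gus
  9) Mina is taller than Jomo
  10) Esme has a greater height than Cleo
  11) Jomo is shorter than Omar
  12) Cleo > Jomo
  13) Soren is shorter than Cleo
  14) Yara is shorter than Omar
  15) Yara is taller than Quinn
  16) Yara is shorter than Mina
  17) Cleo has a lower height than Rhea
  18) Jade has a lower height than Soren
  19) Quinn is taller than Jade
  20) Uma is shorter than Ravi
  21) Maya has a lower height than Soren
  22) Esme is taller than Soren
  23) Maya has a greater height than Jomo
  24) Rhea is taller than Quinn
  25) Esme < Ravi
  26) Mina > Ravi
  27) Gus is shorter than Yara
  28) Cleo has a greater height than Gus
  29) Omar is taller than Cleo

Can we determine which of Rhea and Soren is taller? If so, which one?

Link the given pairs in sequence: Soren < Esme; Esme < Ravi; Ravi < Yara; Yara < Mina; Mina < Rhea.
Chaining these gives Soren < Esme < Ravi < Yara < Mina < Rhea.
So Rhea is taller.

Rhea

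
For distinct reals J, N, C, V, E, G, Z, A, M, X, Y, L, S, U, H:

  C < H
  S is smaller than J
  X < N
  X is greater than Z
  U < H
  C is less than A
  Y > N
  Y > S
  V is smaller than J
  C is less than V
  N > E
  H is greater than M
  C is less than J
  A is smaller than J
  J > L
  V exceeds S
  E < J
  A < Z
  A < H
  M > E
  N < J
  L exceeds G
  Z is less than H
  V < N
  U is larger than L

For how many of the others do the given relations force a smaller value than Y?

From Y the given relations immediately reach S, N.
From those, E, V, X — 5 in total.
From those, C, Z — 7 in total.
From those, A — 8 in total.
No other element is forced below Y by the given relations, so the count is 8.

8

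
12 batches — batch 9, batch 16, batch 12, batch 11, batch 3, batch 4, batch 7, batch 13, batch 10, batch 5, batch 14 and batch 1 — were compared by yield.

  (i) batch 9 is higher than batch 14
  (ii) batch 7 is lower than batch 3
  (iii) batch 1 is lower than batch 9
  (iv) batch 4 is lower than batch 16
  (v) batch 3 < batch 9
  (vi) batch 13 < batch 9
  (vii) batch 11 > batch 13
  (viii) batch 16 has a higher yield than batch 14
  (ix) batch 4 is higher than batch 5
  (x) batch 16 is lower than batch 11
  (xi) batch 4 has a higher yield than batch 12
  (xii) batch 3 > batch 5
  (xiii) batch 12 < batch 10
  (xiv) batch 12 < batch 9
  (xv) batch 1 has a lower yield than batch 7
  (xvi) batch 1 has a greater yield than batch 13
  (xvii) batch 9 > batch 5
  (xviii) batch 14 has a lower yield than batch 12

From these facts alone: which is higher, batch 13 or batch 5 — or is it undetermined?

Following every chain through batch 5: above batch 5 we get batch 4, batch 3, batch 16, batch 11, batch 9.
batch 13 is not reached, and no chain runs the other way from batch 13 to batch 5.
So the given relations leave the order of batch 5 and batch 13 undetermined.

undetermined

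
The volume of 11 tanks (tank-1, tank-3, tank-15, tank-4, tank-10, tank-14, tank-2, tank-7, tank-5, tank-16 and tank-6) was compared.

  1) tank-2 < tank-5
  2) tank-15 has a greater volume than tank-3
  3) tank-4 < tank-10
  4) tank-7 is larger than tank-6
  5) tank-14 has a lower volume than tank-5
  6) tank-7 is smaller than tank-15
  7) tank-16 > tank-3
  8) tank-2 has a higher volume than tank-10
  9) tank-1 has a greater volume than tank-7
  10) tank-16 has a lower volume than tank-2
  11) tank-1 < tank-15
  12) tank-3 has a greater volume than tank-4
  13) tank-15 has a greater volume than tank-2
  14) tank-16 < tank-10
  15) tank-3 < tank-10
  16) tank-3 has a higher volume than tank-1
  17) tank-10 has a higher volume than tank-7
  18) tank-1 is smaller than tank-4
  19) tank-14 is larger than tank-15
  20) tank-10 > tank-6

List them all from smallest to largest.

Each adjacent pair is fixed by a given relation: tank-6 < tank-7; tank-7 < tank-1; tank-1 < tank-4; tank-4 < tank-3; tank-3 < tank-16; tank-16 < tank-10; tank-10 < tank-2; tank-2 < tank-15; tank-15 < tank-14; tank-14 < tank-5. Chaining them end to end gives the full order.

tank-6 < tank-7 < tank-1 < tank-4 < tank-3 < tank-16 < tank-10 < tank-2 < tank-15 < tank-14 < tank-5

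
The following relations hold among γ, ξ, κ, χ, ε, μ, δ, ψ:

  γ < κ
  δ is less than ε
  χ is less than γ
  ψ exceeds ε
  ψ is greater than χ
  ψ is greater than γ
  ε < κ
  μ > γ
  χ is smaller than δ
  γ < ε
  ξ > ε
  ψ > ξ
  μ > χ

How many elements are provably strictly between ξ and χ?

3

The relations place χ below ξ. An element lies strictly between them when it is forced above χ and also forced below ξ.
Above χ: {γ, δ, ε, κ, μ, ψ}. Below ξ: {γ, δ, ε}.
Intersection: {γ, δ, ε} — 3.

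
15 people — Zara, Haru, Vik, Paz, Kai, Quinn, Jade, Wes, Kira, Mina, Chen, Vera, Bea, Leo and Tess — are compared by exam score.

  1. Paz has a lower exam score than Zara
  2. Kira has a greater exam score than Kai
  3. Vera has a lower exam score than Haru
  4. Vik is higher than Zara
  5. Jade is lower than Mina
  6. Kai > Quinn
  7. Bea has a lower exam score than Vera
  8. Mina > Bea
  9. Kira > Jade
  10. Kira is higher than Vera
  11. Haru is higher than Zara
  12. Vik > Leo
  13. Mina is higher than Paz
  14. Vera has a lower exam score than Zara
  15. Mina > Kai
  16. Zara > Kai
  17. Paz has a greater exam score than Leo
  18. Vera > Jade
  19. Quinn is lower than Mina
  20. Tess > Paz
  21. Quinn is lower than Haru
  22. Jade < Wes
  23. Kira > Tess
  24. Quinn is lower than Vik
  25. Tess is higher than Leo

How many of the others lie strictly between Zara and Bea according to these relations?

The relations place Bea below Zara. An element lies strictly between them when it is forced above Bea and also forced below Zara.
Above Bea: {Vera, Haru, Vik, Mina, Kira}. Below Zara: {Leo, Jade, Paz, Quinn, Vera, Kai}.
Intersection: {Vera} — 1.

1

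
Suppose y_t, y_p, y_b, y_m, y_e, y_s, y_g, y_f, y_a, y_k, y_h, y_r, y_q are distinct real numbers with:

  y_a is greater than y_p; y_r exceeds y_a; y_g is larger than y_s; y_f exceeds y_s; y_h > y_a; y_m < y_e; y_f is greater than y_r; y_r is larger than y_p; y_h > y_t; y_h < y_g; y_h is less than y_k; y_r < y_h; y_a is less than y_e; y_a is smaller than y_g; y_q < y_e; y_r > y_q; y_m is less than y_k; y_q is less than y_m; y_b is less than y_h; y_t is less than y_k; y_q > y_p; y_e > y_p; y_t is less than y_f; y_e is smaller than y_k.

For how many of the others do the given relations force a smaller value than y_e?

Directly below y_e: y_p, y_a, y_q, y_m.
Nothing else is reachable below y_e; 4 in all.

4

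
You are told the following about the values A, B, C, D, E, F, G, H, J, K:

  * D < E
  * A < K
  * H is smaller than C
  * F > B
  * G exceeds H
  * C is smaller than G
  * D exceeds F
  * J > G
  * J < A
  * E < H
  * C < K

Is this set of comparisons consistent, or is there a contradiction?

consistent

Every relation is compatible with B < F < D < E < H < C < G < J < A < K; the set is consistent.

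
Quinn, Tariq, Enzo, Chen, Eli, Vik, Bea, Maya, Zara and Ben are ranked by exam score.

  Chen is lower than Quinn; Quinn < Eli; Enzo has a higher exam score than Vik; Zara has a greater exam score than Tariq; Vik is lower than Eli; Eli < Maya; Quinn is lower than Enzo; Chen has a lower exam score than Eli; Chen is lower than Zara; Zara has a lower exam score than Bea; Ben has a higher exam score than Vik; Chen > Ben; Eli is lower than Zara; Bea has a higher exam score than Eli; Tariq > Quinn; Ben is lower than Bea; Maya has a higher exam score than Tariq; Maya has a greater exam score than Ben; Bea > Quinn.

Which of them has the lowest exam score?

Vik

Chaining upward from Vik: directly above it, Ben, Enzo, Eli; then Chen, Maya, Zara, Bea; then Quinn; then Tariq.
That covers every other element, and nothing is given below Vik, so Vik is the lowest exam score.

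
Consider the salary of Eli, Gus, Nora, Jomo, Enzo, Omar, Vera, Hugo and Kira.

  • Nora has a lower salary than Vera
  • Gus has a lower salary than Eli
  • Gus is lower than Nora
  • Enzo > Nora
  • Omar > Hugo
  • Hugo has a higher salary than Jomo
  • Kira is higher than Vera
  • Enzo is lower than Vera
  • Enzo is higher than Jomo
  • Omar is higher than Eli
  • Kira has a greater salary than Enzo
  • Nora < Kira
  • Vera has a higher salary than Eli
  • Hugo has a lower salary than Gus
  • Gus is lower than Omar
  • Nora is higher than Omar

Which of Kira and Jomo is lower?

The relevant relations are Jomo < Hugo; Hugo < Gus; Gus < Eli; Eli < Omar; Omar < Nora; Nora < Enzo; Enzo < Vera; Vera < Kira.
Chaining these gives Jomo < Hugo < Gus < Eli < Omar < Nora < Enzo < Vera < Kira.
So Jomo < Kira; Jomo is the lower of the two.

Jomo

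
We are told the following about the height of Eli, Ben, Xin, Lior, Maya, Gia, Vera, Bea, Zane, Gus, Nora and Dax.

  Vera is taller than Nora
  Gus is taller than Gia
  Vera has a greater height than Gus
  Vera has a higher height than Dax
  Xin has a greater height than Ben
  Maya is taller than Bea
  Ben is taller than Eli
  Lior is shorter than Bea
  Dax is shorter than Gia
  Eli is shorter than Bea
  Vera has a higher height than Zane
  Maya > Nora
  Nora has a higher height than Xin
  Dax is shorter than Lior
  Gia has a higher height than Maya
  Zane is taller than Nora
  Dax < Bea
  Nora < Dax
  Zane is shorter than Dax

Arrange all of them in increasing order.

Nothing is placed below Eli, so it is least; from there Eli < Ben; Ben < Xin; Xin < Nora; Nora < Zane; Zane < Dax; Dax < Lior; Lior < Bea; Bea < Maya; Maya < Gia; Gia < Gus; Gus < Vera, each given directly.

Eli < Ben < Xin < Nora < Zane < Dax < Lior < Bea < Maya < Gia < Gus < Vera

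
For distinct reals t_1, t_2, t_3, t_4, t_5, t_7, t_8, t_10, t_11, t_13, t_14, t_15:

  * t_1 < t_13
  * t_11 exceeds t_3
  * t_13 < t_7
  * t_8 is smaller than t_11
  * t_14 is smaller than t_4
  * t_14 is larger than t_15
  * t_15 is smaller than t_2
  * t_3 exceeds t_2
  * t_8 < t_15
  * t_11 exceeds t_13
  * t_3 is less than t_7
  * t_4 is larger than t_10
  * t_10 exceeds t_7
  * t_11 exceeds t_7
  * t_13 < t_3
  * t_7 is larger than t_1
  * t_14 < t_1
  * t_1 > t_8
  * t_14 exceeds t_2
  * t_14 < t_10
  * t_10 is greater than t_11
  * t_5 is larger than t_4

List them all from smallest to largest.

t_8 < t_15 < t_2 < t_14 < t_1 < t_13 < t_3 < t_7 < t_11 < t_10 < t_4 < t_5

Each adjacent pair is fixed by a given relation: t_8 < t_15; t_15 < t_2; t_2 < t_14; t_14 < t_1; t_1 < t_13; t_13 < t_3; t_3 < t_7; t_7 < t_11; t_11 < t_10; t_10 < t_4; t_4 < t_5. Chaining them end to end gives the full order.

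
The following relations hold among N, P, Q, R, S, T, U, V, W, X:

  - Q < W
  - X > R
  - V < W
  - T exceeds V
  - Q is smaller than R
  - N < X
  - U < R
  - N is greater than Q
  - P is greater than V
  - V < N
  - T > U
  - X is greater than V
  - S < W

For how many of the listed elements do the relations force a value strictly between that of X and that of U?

The relations place U below X. An element lies strictly between them when it is forced above U and also forced below X.
Above U: {T, R}. Below X: {V, Q, N, R}.
Intersection: {R} — 1.

1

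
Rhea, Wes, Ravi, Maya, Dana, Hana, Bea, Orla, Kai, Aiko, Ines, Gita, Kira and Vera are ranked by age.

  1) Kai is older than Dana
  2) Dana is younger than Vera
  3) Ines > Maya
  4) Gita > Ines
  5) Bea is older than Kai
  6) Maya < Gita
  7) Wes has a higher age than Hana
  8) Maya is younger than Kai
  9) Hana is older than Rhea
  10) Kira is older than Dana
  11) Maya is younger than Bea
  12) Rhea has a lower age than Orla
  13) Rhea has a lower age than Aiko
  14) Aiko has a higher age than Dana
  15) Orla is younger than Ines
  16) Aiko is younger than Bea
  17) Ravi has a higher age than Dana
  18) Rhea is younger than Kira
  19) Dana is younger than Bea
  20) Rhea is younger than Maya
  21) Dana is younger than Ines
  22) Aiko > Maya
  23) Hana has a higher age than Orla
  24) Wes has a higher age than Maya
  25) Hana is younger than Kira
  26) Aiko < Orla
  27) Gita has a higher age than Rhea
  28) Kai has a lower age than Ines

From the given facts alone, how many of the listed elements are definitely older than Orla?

5

Directly above Orla: Hana, Ines.
One step further: Kira, Wes, Gita (5 so far).
No other element is forced above Orla by the given relations, so the count is 5.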